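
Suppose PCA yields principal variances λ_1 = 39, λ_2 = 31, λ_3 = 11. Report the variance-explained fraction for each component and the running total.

Step 1 — total variance = trace(Sigma) = Σ λ_i = 39 + 31 + 11 = 81.

Step 2 — fraction explained by component i = λ_i / Σ λ:
  PC1: 39/81 = 0.4815
  PC2: 31/81 = 0.3827
  PC3: 11/81 = 0.1358

Step 3 — cumulative fraction after k components = (λ_1 + ... + λ_k) / Σ λ:
  k = 1: 39/81 = 0.4815
  k = 2: (39 + 31)/81 = 70/81 = 0.8642
  k = 3: (39 + 31 + 11)/81 = 81/81 = 1

Summary (fraction, with percent):

explained: PC1 0.4815 (48.15%), PC2 0.3827 (38.27%), PC3 0.1358 (13.58%);  cumulative: 0.4815, 0.8642, 1


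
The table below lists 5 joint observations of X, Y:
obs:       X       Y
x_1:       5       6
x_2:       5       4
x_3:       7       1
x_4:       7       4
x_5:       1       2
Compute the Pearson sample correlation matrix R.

Step 1 — column means:
  mean(X) = (5 + 5 + 7 + 7 + 1) / 5 = 25/5 = 5
  mean(Y) = (6 + 4 + 1 + 4 + 2) / 5 = 17/5 = 3.4

Step 2 — sample variances and covariances s[i,j] = (1/(n-1)) · Σ_k (x_{k,i} - mean_i) · (x_{k,j} - mean_j), with n-1 = 4:
  s[X,X] = ((0)·(0) + (0)·(0) + (2)·(2) + (2)·(2) + (-4)·(-4)) / 4 = 24/4 = 6
  s[X,Y] = ((0)·(2.6) + (0)·(0.6) + (2)·(-2.4) + (2)·(0.6) + (-4)·(-1.4)) / 4 = 2/4 = 0.5
  s[Y,Y] = ((2.6)·(2.6) + (0.6)·(0.6) + (-2.4)·(-2.4) + (0.6)·(0.6) + (-1.4)·(-1.4)) / 4 = 15.2/4 = 3.8
  Sample standard deviations s_i = √(s[i,i]):
  s(X) = √(6) = 2.4495
  s(Y) = √(3.8) = 1.9494

Step 3 — r_{ij} = s_{ij} / (s_i · s_j):
  r[X,X] = 1 (diagonal).
  r[X,Y] = 0.5 / (2.4495 · 1.9494) = 0.5 / 4.7749 = 0.1047
  r[Y,Y] = 1 (diagonal).

R is symmetric with unit diagonal. Assembling:

R = [[1, 0.1047],
 [0.1047, 1]]


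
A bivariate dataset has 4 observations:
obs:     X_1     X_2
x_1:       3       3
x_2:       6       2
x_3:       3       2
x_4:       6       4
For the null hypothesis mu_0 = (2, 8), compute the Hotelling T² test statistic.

Step 1 — sample mean vector:
  mean(X_1) = (3 + 6 + 3 + 6) / 4 = 18/4 = 4.5
  mean(X_2) = (3 + 2 + 2 + 4) / 4 = 11/4 = 2.75
  x̄ = (4.5, 2.75),  deviation x̄ - mu_0 = (4.5, 2.75) - (2, 8) = (2.5, -5.25).

Step 2 — sample covariance matrix, S[i,j] = (1/(n-1)) · Σ_k (x_{k,i} - mean_i) · (x_{k,j} - mean_j), divisor n-1 = 3:
  S[X_1,X_1] = ((-1.5)·(-1.5) + (1.5)·(1.5) + (-1.5)·(-1.5) + (1.5)·(1.5)) / 3 = 9/3 = 3
  S[X_1,X_2] = ((-1.5)·(0.25) + (1.5)·(-0.75) + (-1.5)·(-0.75) + (1.5)·(1.25)) / 3 = 1.5/3 = 0.5
  S[X_2,X_2] = ((0.25)·(0.25) + (-0.75)·(-0.75) + (-0.75)·(-0.75) + (1.25)·(1.25)) / 3 = 2.75/3 = 0.9167
  S = [[3, 0.5],
 [0.5, 0.9167]].

Step 3 — invert S. det(S) = 3·0.9167 - (0.5)² = 2.5.
  S^{-1} = (1/det) · [[d, -b], [-b, a]] = [[0.3667, -0.2],
 [-0.2, 1.2]].

Step 4 — quadratic form (x̄ - mu_0)^T · S^{-1} · (x̄ - mu_0):
  S^{-1} · (x̄ - mu_0) = (1.9667, -6.8),
  (x̄ - mu_0)^T · [...] = (2.5)·(1.9667) + (-5.25)·(-6.8) = 40.6167.

Step 5 — scale by n: T² = 4 · 40.6167 = 162.4667.

T² ≈ 162.4667


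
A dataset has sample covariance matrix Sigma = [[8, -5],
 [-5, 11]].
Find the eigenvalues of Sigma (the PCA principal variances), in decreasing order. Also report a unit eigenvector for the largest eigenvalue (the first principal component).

Step 1 — characteristic polynomial of 2×2 Sigma:
  det(Sigma - λI) = λ² - trace · λ + det = 0.
  trace = 8 + 11 = 19, det = 8·11 - (-5)² = 63.
Step 2 — discriminant:
  Δ = trace² - 4·det = 361 - 252 = 109.
Step 3 — eigenvalues:
  λ = (trace ± √Δ)/2 = (19 ± 10.4403)/2,
  λ_1 = 14.7202,  λ_2 = 4.2798.

Step 4 — unit eigenvector for λ_1: solve (Sigma - λ_1 I)v = 0. First row:
  (8 - 14.7202)·v_x + (-5)·v_y = 0, i.e. (-6.7202)·v_x + (-5)·v_y = 0,
  so v ∝ (b, λ_1 - a) = (-5, 6.7202); multiply by -1 so the first entry is positive: u = (5, -6.7202).
  ||u|| = √((5)² + (-6.7202)²) = √(70.1605) ≈ 8.3762,
  v_1 = u/||u|| ≈ (0.5969, -0.8023) (||v_1|| = 1).

λ_1 = 14.7202,  λ_2 = 4.2798;  v_1 ≈ (0.5969, -0.8023)


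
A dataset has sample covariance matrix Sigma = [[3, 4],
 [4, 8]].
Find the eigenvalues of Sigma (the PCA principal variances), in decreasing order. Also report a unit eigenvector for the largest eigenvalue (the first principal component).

Step 1 — characteristic polynomial of 2×2 Sigma:
  det(Sigma - λI) = λ² - trace · λ + det = 0.
  trace = 3 + 8 = 11, det = 3·8 - (4)² = 8.
Step 2 — discriminant:
  Δ = trace² - 4·det = 121 - 32 = 89.
Step 3 — eigenvalues:
  λ = (trace ± √Δ)/2 = (11 ± 9.434)/2,
  λ_1 = 10.217,  λ_2 = 0.783.

Step 4 — unit eigenvector for λ_1: solve (Sigma - λ_1 I)v = 0. First row:
  (3 - 10.217)·v_x + (4)·v_y = 0, i.e. (-7.217)·v_x + (4)·v_y = 0,
  so v ∝ (b, λ_1 - a) = (4, 7.217) = u.
  ||u|| = √((4)² + (7.217)²) = √(68.085) ≈ 8.2514,
  v_1 = u/||u|| ≈ (0.4848, 0.8746) (||v_1|| = 1).

λ_1 = 10.217,  λ_2 = 0.783;  v_1 ≈ (0.4848, 0.8746)


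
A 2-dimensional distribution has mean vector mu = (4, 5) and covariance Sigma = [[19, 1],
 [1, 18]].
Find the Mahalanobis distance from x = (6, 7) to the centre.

Step 1 — centre the observation: (x - mu) = (2, 2).

Step 2 — invert Sigma. det(Sigma) = 19·18 - (1)² = 341.
  Sigma^{-1} = (1/det) · [[d, -b], [-b, a]] = [[0.0528, -0.0029],
 [-0.0029, 0.0557]].

Step 3 — form the quadratic (x - mu)^T · Sigma^{-1} · (x - mu):
  Sigma^{-1} · (x - mu) = (0.0997, 0.1056).
  (x - mu)^T · [Sigma^{-1} · (x - mu)] = (2)·(0.0997) + (2)·(0.1056) = 0.4106.

Step 4 — take square root: d = √(0.4106) ≈ 0.6407.

d(x, mu) = √(0.4106) ≈ 0.6407


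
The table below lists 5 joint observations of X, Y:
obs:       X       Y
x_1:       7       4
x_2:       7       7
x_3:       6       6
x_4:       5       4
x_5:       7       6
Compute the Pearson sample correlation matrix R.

Step 1 — column means:
  mean(X) = (7 + 7 + 6 + 5 + 7) / 5 = 32/5 = 6.4
  mean(Y) = (4 + 7 + 6 + 4 + 6) / 5 = 27/5 = 5.4

Step 2 — sample variances and covariances s[i,j] = (1/(n-1)) · Σ_k (x_{k,i} - mean_i) · (x_{k,j} - mean_j), with n-1 = 4:
  s[X,X] = ((0.6)·(0.6) + (0.6)·(0.6) + (-0.4)·(-0.4) + (-1.4)·(-1.4) + (0.6)·(0.6)) / 4 = 3.2/4 = 0.8
  s[X,Y] = ((0.6)·(-1.4) + (0.6)·(1.6) + (-0.4)·(0.6) + (-1.4)·(-1.4) + (0.6)·(0.6)) / 4 = 2.2/4 = 0.55
  s[Y,Y] = ((-1.4)·(-1.4) + (1.6)·(1.6) + (0.6)·(0.6) + (-1.4)·(-1.4) + (0.6)·(0.6)) / 4 = 7.2/4 = 1.8
  Sample standard deviations s_i = √(s[i,i]):
  s(X) = √(0.8) = 0.8944
  s(Y) = √(1.8) = 1.3416

Step 3 — r_{ij} = s_{ij} / (s_i · s_j):
  r[X,X] = 1 (diagonal).
  r[X,Y] = 0.55 / (0.8944 · 1.3416) = 0.55 / 1.2 = 0.4583
  r[Y,Y] = 1 (diagonal).

R is symmetric with unit diagonal. Assembling:

R = [[1, 0.4583],
 [0.4583, 1]]


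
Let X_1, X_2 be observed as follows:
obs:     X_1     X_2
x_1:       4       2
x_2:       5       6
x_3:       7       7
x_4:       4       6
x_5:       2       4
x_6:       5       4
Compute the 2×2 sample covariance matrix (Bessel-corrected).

Step 1 — column means:
  mean(X_1) = (4 + 5 + 7 + 4 + 2 + 5) / 6 = 27/6 = 4.5
  mean(X_2) = (2 + 6 + 7 + 6 + 4 + 4) / 6 = 29/6 = 4.8333

Step 2 — sample covariance S[i,j] = (1/(n-1)) · Σ_k (x_{k,i} - mean_i) · (x_{k,j} - mean_j), with n-1 = 5.
  S[X_1,X_1] = ((-0.5)·(-0.5) + (0.5)·(0.5) + (2.5)·(2.5) + (-0.5)·(-0.5) + (-2.5)·(-2.5) + (0.5)·(0.5)) / 5 = 13.5/5 = 2.7
  S[X_1,X_2] = ((-0.5)·(-2.8333) + (0.5)·(1.1667) + (2.5)·(2.1667) + (-0.5)·(1.1667) + (-2.5)·(-0.8333) + (0.5)·(-0.8333)) / 5 = 8.5/5 = 1.7
  S[X_2,X_2] = ((-2.8333)·(-2.8333) + (1.1667)·(1.1667) + (2.1667)·(2.1667) + (1.1667)·(1.1667) + (-0.8333)·(-0.8333) + (-0.8333)·(-0.8333)) / 5 = 16.8333/5 = 3.3667

S is symmetric (S[j,i] = S[i,j]). Assembling:

S = [[2.7, 1.7],
 [1.7, 3.3667]]


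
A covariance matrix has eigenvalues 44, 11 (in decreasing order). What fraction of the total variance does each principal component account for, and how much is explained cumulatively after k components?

Step 1 — total variance = trace(Sigma) = Σ λ_i = 44 + 11 = 55.

Step 2 — fraction explained by component i = λ_i / Σ λ:
  PC1: 44/55 = 0.8
  PC2: 11/55 = 0.2

Step 3 — cumulative fraction after k components = (λ_1 + ... + λ_k) / Σ λ:
  k = 1: 44/55 = 0.8
  k = 2: (44 + 11)/55 = 55/55 = 1

Summary (fraction, with percent):

explained: PC1 0.8 (80%), PC2 0.2 (20%);  cumulative: 0.8, 1


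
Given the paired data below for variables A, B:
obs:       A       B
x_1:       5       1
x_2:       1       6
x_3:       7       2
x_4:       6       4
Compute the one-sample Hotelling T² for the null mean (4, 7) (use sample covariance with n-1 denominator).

Step 1 — sample mean vector:
  mean(A) = (5 + 1 + 7 + 6) / 4 = 19/4 = 4.75
  mean(B) = (1 + 6 + 2 + 4) / 4 = 13/4 = 3.25
  x̄ = (4.75, 3.25),  deviation x̄ - mu_0 = (4.75, 3.25) - (4, 7) = (0.75, -3.75).

Step 2 — sample covariance matrix, S[i,j] = (1/(n-1)) · Σ_k (x_{k,i} - mean_i) · (x_{k,j} - mean_j), divisor n-1 = 3:
  S[A,A] = ((0.25)·(0.25) + (-3.75)·(-3.75) + (2.25)·(2.25) + (1.25)·(1.25)) / 3 = 20.75/3 = 6.9167
  S[A,B] = ((0.25)·(-2.25) + (-3.75)·(2.75) + (2.25)·(-1.25) + (1.25)·(0.75)) / 3 = -12.75/3 = -4.25
  S[B,B] = ((-2.25)·(-2.25) + (2.75)·(2.75) + (-1.25)·(-1.25) + (0.75)·(0.75)) / 3 = 14.75/3 = 4.9167
  S = [[6.9167, -4.25],
 [-4.25, 4.9167]].

Step 3 — invert S. det(S) = 6.9167·4.9167 - (-4.25)² = 15.9444.
  S^{-1} = (1/det) · [[d, -b], [-b, a]] = [[0.3084, 0.2666],
 [0.2666, 0.4338]].

Step 4 — quadratic form (x̄ - mu_0)^T · S^{-1} · (x̄ - mu_0):
  S^{-1} · (x̄ - mu_0) = (-0.7683, -1.4268),
  (x̄ - mu_0)^T · [...] = (0.75)·(-0.7683) + (-3.75)·(-1.4268) = 4.7744.

Step 5 — scale by n: T² = 4 · 4.7744 = 19.0976.

T² ≈ 19.0976


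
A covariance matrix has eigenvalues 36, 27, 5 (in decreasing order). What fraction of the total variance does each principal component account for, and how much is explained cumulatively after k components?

Step 1 — total variance = trace(Sigma) = Σ λ_i = 36 + 27 + 5 = 68.

Step 2 — fraction explained by component i = λ_i / Σ λ:
  PC1: 36/68 = 0.5294
  PC2: 27/68 = 0.3971
  PC3: 5/68 = 0.0735

Step 3 — cumulative fraction after k components = (λ_1 + ... + λ_k) / Σ λ:
  k = 1: 36/68 = 0.5294
  k = 2: (36 + 27)/68 = 63/68 = 0.9265
  k = 3: (36 + 27 + 5)/68 = 68/68 = 1

Summary (fraction, with percent):

explained: PC1 0.5294 (52.94%), PC2 0.3971 (39.71%), PC3 0.0735 (7.35%);  cumulative: 0.5294, 0.9265, 1


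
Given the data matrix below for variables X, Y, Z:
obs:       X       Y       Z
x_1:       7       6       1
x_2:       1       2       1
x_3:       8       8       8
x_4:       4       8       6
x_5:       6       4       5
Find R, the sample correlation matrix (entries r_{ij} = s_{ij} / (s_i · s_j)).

Step 1 — column means:
  mean(X) = (7 + 1 + 8 + 4 + 6) / 5 = 26/5 = 5.2
  mean(Y) = (6 + 2 + 8 + 8 + 4) / 5 = 28/5 = 5.6
  mean(Z) = (1 + 1 + 8 + 6 + 5) / 5 = 21/5 = 4.2

Step 2 — sample variances and covariances s[i,j] = (1/(n-1)) · Σ_k (x_{k,i} - mean_i) · (x_{k,j} - mean_j), with n-1 = 4:
  s[X,X] = ((1.8)·(1.8) + (-4.2)·(-4.2) + (2.8)·(2.8) + (-1.2)·(-1.2) + (0.8)·(0.8)) / 4 = 30.8/4 = 7.7
  s[X,Y] = ((1.8)·(0.4) + (-4.2)·(-3.6) + (2.8)·(2.4) + (-1.2)·(2.4) + (0.8)·(-1.6)) / 4 = 18.4/4 = 4.6
  s[X,Z] = ((1.8)·(-3.2) + (-4.2)·(-3.2) + (2.8)·(3.8) + (-1.2)·(1.8) + (0.8)·(0.8)) / 4 = 16.8/4 = 4.2
  s[Y,Y] = ((0.4)·(0.4) + (-3.6)·(-3.6) + (2.4)·(2.4) + (2.4)·(2.4) + (-1.6)·(-1.6)) / 4 = 27.2/4 = 6.8
  s[Y,Z] = ((0.4)·(-3.2) + (-3.6)·(-3.2) + (2.4)·(3.8) + (2.4)·(1.8) + (-1.6)·(0.8)) / 4 = 22.4/4 = 5.6
  s[Z,Z] = ((-3.2)·(-3.2) + (-3.2)·(-3.2) + (3.8)·(3.8) + (1.8)·(1.8) + (0.8)·(0.8)) / 4 = 38.8/4 = 9.7
  Sample standard deviations s_i = √(s[i,i]):
  s(X) = √(7.7) = 2.7749
  s(Y) = √(6.8) = 2.6077
  s(Z) = √(9.7) = 3.1145

Step 3 — r_{ij} = s_{ij} / (s_i · s_j):
  r[X,X] = 1 (diagonal).
  r[X,Y] = 4.6 / (2.7749 · 2.6077) = 4.6 / 7.236 = 0.6357
  r[X,Z] = 4.2 / (2.7749 · 3.1145) = 4.2 / 8.6423 = 0.486
  r[Y,Y] = 1 (diagonal).
  r[Y,Z] = 5.6 / (2.6077 · 3.1145) = 5.6 / 8.1216 = 0.6895
  r[Z,Z] = 1 (diagonal).

R is symmetric with unit diagonal. Assembling:

R = [[1, 0.6357, 0.486],
 [0.6357, 1, 0.6895],
 [0.486, 0.6895, 1]]


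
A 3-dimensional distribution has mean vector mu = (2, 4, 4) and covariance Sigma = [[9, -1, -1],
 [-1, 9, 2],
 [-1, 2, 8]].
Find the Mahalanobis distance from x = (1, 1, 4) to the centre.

Step 1 — centre the observation: (x - mu) = (-1, -3, 0).

Step 2 — invert Sigma (cofactor / det for 3×3, or solve directly):
  Sigma^{-1} = [[0.1135, 0.01, 0.0117],
 [0.01, 0.1185, -0.0284],
 [0.0117, -0.0284, 0.1336]].

Step 3 — form the quadratic (x - mu)^T · Sigma^{-1} · (x - mu):
  Sigma^{-1} · (x - mu) = (-0.1436, -0.3656, 0.0735).
  (x - mu)^T · [Sigma^{-1} · (x - mu)] = (-1)·(-0.1436) + (-3)·(-0.3656) + (0)·(0.0735) = 1.2404.

Step 4 — take square root: d = √(1.2404) ≈ 1.1137.

d(x, mu) = √(1.2404) ≈ 1.1137


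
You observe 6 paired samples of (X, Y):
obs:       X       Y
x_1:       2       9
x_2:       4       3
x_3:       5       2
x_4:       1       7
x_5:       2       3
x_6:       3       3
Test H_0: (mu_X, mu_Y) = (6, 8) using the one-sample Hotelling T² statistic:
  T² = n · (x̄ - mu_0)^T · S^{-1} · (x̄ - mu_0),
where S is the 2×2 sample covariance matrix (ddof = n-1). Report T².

Step 1 — sample mean vector:
  mean(X) = (2 + 4 + 5 + 1 + 2 + 3) / 6 = 17/6 = 2.8333
  mean(Y) = (9 + 3 + 2 + 7 + 3 + 3) / 6 = 27/6 = 4.5
  x̄ = (2.8333, 4.5),  deviation x̄ - mu_0 = (2.8333, 4.5) - (6, 8) = (-3.1667, -3.5).

Step 2 — sample covariance matrix, S[i,j] = (1/(n-1)) · Σ_k (x_{k,i} - mean_i) · (x_{k,j} - mean_j), divisor n-1 = 5:
  S[X,X] = ((-0.8333)·(-0.8333) + (1.1667)·(1.1667) + (2.1667)·(2.1667) + (-1.8333)·(-1.8333) + (-0.8333)·(-0.8333) + (0.1667)·(0.1667)) / 5 = 10.8333/5 = 2.1667
  S[X,Y] = ((-0.8333)·(4.5) + (1.1667)·(-1.5) + (2.1667)·(-2.5) + (-1.8333)·(2.5) + (-0.8333)·(-1.5) + (0.1667)·(-1.5)) / 5 = -14.5/5 = -2.9
  S[Y,Y] = ((4.5)·(4.5) + (-1.5)·(-1.5) + (-2.5)·(-2.5) + (2.5)·(2.5) + (-1.5)·(-1.5) + (-1.5)·(-1.5)) / 5 = 39.5/5 = 7.9
  S = [[2.1667, -2.9],
 [-2.9, 7.9]].

Step 3 — invert S. det(S) = 2.1667·7.9 - (-2.9)² = 8.7067.
  S^{-1} = (1/det) · [[d, -b], [-b, a]] = [[0.9074, 0.3331],
 [0.3331, 0.2489]].

Step 4 — quadratic form (x̄ - mu_0)^T · S^{-1} · (x̄ - mu_0):
  S^{-1} · (x̄ - mu_0) = (-4.0391, -1.9257),
  (x̄ - mu_0)^T · [...] = (-3.1667)·(-4.0391) + (-3.5)·(-1.9257) = 19.5304.

Step 5 — scale by n: T² = 6 · 19.5304 = 117.1822.

T² ≈ 117.1822


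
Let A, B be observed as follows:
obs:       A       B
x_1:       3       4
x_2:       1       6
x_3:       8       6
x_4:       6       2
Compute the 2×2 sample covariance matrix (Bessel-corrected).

Step 1 — column means:
  mean(A) = (3 + 1 + 8 + 6) / 4 = 18/4 = 4.5
  mean(B) = (4 + 6 + 6 + 2) / 4 = 18/4 = 4.5

Step 2 — sample covariance S[i,j] = (1/(n-1)) · Σ_k (x_{k,i} - mean_i) · (x_{k,j} - mean_j), with n-1 = 3.
  S[A,A] = ((-1.5)·(-1.5) + (-3.5)·(-3.5) + (3.5)·(3.5) + (1.5)·(1.5)) / 3 = 29/3 = 9.6667
  S[A,B] = ((-1.5)·(-0.5) + (-3.5)·(1.5) + (3.5)·(1.5) + (1.5)·(-2.5)) / 3 = -3/3 = -1
  S[B,B] = ((-0.5)·(-0.5) + (1.5)·(1.5) + (1.5)·(1.5) + (-2.5)·(-2.5)) / 3 = 11/3 = 3.6667

S is symmetric (S[j,i] = S[i,j]). Assembling:

S = [[9.6667, -1],
 [-1, 3.6667]]


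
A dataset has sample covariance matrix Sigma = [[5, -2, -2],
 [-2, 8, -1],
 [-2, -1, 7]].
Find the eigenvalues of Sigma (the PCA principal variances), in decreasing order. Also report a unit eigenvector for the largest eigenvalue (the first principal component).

Step 1 — characteristic polynomial p(λ) = det(λI - Sigma) = λ³ - tr·λ² + c_1·λ - det, where tr = trace, c_1 = sum of the principal 2×2 minors, det = det(Sigma):
  tr = 5 + 8 + 7 = 20,
  c_1 = (5·8 - (-2)²) + (5·7 - (-2)²) + (8·7 - (-1)²) = 36 + 31 + 55 = 122,
  det = 5·(8·7 - (-1)²) - (-2)·((-2)·7 - (-1)·(-2)) + (-2)·((-2)·(-1) - 8·(-2)) = 5·(55) - (-2)·(-16) + (-2)·(18) = 207.
  So p(λ) = λ³ - 20λ² + 122λ - 207.
Step 2 — look for an integer root (rational root theorem: any rational root is an integer divisor of 207). Testing λ = 9:
  p(9) = 729 - 1620 + 1098 - 207 = 0  ✓
  Dividing out (λ - 9): p(λ) = (λ - 9)(λ² - 11λ + 23).
Step 3 — remaining eigenvalues from the quadratic λ² - 11λ + 23 = 0:
  Δ = 11² - 4·23 = 121 - 92 = 29,  λ = (11 ± √29)/2 = (11 ± 5.3852)/2 ≈ 8.1926 or 2.8074.
  Sorted: λ_1 = 9,  λ_2 = 8.1926,  λ_3 = 2.8074  (check: sum = 20 = tr ✓).

Step 4 — unit eigenvector for λ_1 = 9: v spans the null space of (Sigma - λ_1 I), whose rows are
  r_1 = (-4, -2, -2),  r_2 = (-2, -1, -1),  r_3 = (-2, -1, -2).
  v is orthogonal to every row, so take v ∝ r_1 × r_3 = ((-2)·(-2) - (-2)·(-1), (-2)·(-2) - (-4)·(-2), (-4)·(-1) - (-2)·(-2)) = (2, -4, 0).
  Rescale (divide by 2): u = (1, -2, 0).
  ||u|| = √((1)² + (-2)² + (0)²) = √(5) ≈ 2.2361,  v_1 = u/||u|| ≈ (0.4472, -0.8944, 0) (||v_1|| = 1).

λ_1 = 9,  λ_2 = 8.1926,  λ_3 = 2.8074;  v_1 ≈ (0.4472, -0.8944, 0)


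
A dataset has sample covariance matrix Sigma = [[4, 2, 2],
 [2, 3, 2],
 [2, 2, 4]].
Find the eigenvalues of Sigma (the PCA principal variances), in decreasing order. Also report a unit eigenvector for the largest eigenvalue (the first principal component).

Step 1 — characteristic polynomial p(λ) = det(λI - Sigma) = λ³ - tr·λ² + c_1·λ - det, where tr = trace, c_1 = sum of the principal 2×2 minors, det = det(Sigma):
  tr = 4 + 3 + 4 = 11,
  c_1 = (4·3 - (2)²) + (4·4 - (2)²) + (3·4 - (2)²) = 8 + 12 + 8 = 28,
  det = 4·(3·4 - (2)²) - (2)·((2)·4 - (2)·(2)) + (2)·((2)·(2) - 3·(2)) = 4·(8) - (2)·(4) + (2)·(-2) = 20.
  So p(λ) = λ³ - 11λ² + 28λ - 20.
Step 2 — look for an integer root (rational root theorem: any rational root is an integer divisor of 20). Testing λ = 2:
  p(2) = 8 - 44 + 56 - 20 = 0  ✓
  Dividing out (λ - 2): p(λ) = (λ - 2)(λ² - 9λ + 10).
Step 3 — remaining eigenvalues from the quadratic λ² - 9λ + 10 = 0:
  Δ = 9² - 4·10 = 81 - 40 = 41,  λ = (9 ± √41)/2 = (9 ± 6.4031)/2 ≈ 7.7016 or 1.2984.
  Sorted: λ_1 = 7.7016,  λ_2 = 2,  λ_3 = 1.2984  (check: sum = 11 = tr ✓).

Step 4 — unit eigenvector for λ_1 ≈ 7.7016: v spans the null space of (Sigma - λ_1 I), whose rows are
  r_1 = (-3.7016, 2, 2),  r_2 = (2, -4.7016, 2),  r_3 = (2, 2, -3.7016).
  v is orthogonal to every row, so take v ∝ r_1 × r_2 = ((2)·(2) - (2)·(-4.7016), (2)·(2) - (-3.7016)·(2), (-3.7016)·(-4.7016) - (2)·(2)) ≈ (13.4031, 11.4031, 13.4031).
  Let u = (13.4031, 11.4031, 13.4031).
  ||u|| = √((13.4031)² + (11.4031)² + (13.4031)²) = √(489.3187) ≈ 22.1205,  v_1 = u/||u|| ≈ (0.6059, 0.5155, 0.6059) (||v_1|| = 1).

λ_1 = 7.7016,  λ_2 = 2,  λ_3 = 1.2984;  v_1 ≈ (0.6059, 0.5155, 0.6059)


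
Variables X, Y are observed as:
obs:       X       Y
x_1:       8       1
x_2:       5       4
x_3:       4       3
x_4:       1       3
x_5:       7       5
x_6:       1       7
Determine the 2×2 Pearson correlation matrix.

Step 1 — column means:
  mean(X) = (8 + 5 + 4 + 1 + 7 + 1) / 6 = 26/6 = 4.3333
  mean(Y) = (1 + 4 + 3 + 3 + 5 + 7) / 6 = 23/6 = 3.8333

Step 2 — sample variances and covariances s[i,j] = (1/(n-1)) · Σ_k (x_{k,i} - mean_i) · (x_{k,j} - mean_j), with n-1 = 5:
  s[X,X] = ((3.6667)·(3.6667) + (0.6667)·(0.6667) + (-0.3333)·(-0.3333) + (-3.3333)·(-3.3333) + (2.6667)·(2.6667) + (-3.3333)·(-3.3333)) / 5 = 43.3333/5 = 8.6667
  s[X,Y] = ((3.6667)·(-2.8333) + (0.6667)·(0.1667) + (-0.3333)·(-0.8333) + (-3.3333)·(-0.8333) + (2.6667)·(1.1667) + (-3.3333)·(3.1667)) / 5 = -14.6667/5 = -2.9333
  s[Y,Y] = ((-2.8333)·(-2.8333) + (0.1667)·(0.1667) + (-0.8333)·(-0.8333) + (-0.8333)·(-0.8333) + (1.1667)·(1.1667) + (3.1667)·(3.1667)) / 5 = 20.8333/5 = 4.1667
  Sample standard deviations s_i = √(s[i,i]):
  s(X) = √(8.6667) = 2.9439
  s(Y) = √(4.1667) = 2.0412

Step 3 — r_{ij} = s_{ij} / (s_i · s_j):
  r[X,X] = 1 (diagonal).
  r[X,Y] = -2.9333 / (2.9439 · 2.0412) = -2.9333 / 6.0093 = -0.4881
  r[Y,Y] = 1 (diagonal).

R is symmetric with unit diagonal. Assembling:

R = [[1, -0.4881],
 [-0.4881, 1]]


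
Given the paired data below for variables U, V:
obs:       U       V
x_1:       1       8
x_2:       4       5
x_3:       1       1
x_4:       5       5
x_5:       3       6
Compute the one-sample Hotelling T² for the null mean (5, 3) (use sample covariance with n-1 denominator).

Step 1 — sample mean vector:
  mean(U) = (1 + 4 + 1 + 5 + 3) / 5 = 14/5 = 2.8
  mean(V) = (8 + 5 + 1 + 5 + 6) / 5 = 25/5 = 5
  x̄ = (2.8, 5),  deviation x̄ - mu_0 = (2.8, 5) - (5, 3) = (-2.2, 2).

Step 2 — sample covariance matrix, S[i,j] = (1/(n-1)) · Σ_k (x_{k,i} - mean_i) · (x_{k,j} - mean_j), divisor n-1 = 4:
  S[U,U] = ((-1.8)·(-1.8) + (1.2)·(1.2) + (-1.8)·(-1.8) + (2.2)·(2.2) + (0.2)·(0.2)) / 4 = 12.8/4 = 3.2
  S[U,V] = ((-1.8)·(3) + (1.2)·(0) + (-1.8)·(-4) + (2.2)·(0) + (0.2)·(1)) / 4 = 2/4 = 0.5
  S[V,V] = ((3)·(3) + (0)·(0) + (-4)·(-4) + (0)·(0) + (1)·(1)) / 4 = 26/4 = 6.5
  S = [[3.2, 0.5],
 [0.5, 6.5]].

Step 3 — invert S. det(S) = 3.2·6.5 - (0.5)² = 20.55.
  S^{-1} = (1/det) · [[d, -b], [-b, a]] = [[0.3163, -0.0243],
 [-0.0243, 0.1557]].

Step 4 — quadratic form (x̄ - mu_0)^T · S^{-1} · (x̄ - mu_0):
  S^{-1} · (x̄ - mu_0) = (-0.7445, 0.365),
  (x̄ - mu_0)^T · [...] = (-2.2)·(-0.7445) + (2)·(0.365) = 2.3679.

Step 5 — scale by n: T² = 5 · 2.3679 = 11.8394.

T² ≈ 11.8394


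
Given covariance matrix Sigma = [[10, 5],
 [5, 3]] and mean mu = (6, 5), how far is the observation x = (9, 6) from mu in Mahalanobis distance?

Step 1 — centre the observation: (x - mu) = (3, 1).

Step 2 — invert Sigma. det(Sigma) = 10·3 - (5)² = 5.
  Sigma^{-1} = (1/det) · [[d, -b], [-b, a]] = [[0.6, -1],
 [-1, 2]].

Step 3 — form the quadratic (x - mu)^T · Sigma^{-1} · (x - mu):
  Sigma^{-1} · (x - mu) = (0.8, -1).
  (x - mu)^T · [Sigma^{-1} · (x - mu)] = (3)·(0.8) + (1)·(-1) = 1.4.

Step 4 — take square root: d = √(1.4) ≈ 1.1832.

d(x, mu) = √(1.4) ≈ 1.1832


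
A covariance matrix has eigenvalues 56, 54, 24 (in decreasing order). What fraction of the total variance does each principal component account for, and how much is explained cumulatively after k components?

Step 1 — total variance = trace(Sigma) = Σ λ_i = 56 + 54 + 24 = 134.

Step 2 — fraction explained by component i = λ_i / Σ λ:
  PC1: 56/134 = 0.4179
  PC2: 54/134 = 0.403
  PC3: 24/134 = 0.1791

Step 3 — cumulative fraction after k components = (λ_1 + ... + λ_k) / Σ λ:
  k = 1: 56/134 = 0.4179
  k = 2: (56 + 54)/134 = 110/134 = 0.8209
  k = 3: (56 + 54 + 24)/134 = 134/134 = 1

Summary (fraction, with percent):

explained: PC1 0.4179 (41.79%), PC2 0.403 (40.3%), PC3 0.1791 (17.91%);  cumulative: 0.4179, 0.8209, 1


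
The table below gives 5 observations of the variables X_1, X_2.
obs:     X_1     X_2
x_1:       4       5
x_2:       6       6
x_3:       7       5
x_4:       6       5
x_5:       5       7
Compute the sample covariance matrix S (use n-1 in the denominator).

Step 1 — column means:
  mean(X_1) = (4 + 6 + 7 + 6 + 5) / 5 = 28/5 = 5.6
  mean(X_2) = (5 + 6 + 5 + 5 + 7) / 5 = 28/5 = 5.6

Step 2 — sample covariance S[i,j] = (1/(n-1)) · Σ_k (x_{k,i} - mean_i) · (x_{k,j} - mean_j), with n-1 = 4.
  S[X_1,X_1] = ((-1.6)·(-1.6) + (0.4)·(0.4) + (1.4)·(1.4) + (0.4)·(0.4) + (-0.6)·(-0.6)) / 4 = 5.2/4 = 1.3
  S[X_1,X_2] = ((-1.6)·(-0.6) + (0.4)·(0.4) + (1.4)·(-0.6) + (0.4)·(-0.6) + (-0.6)·(1.4)) / 4 = -0.8/4 = -0.2
  S[X_2,X_2] = ((-0.6)·(-0.6) + (0.4)·(0.4) + (-0.6)·(-0.6) + (-0.6)·(-0.6) + (1.4)·(1.4)) / 4 = 3.2/4 = 0.8

S is symmetric (S[j,i] = S[i,j]). Assembling:

S = [[1.3, -0.2],
 [-0.2, 0.8]]


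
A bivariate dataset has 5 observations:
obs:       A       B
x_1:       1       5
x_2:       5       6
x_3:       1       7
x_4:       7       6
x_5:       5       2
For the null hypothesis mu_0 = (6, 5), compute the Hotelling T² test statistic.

Step 1 — sample mean vector:
  mean(A) = (1 + 5 + 1 + 7 + 5) / 5 = 19/5 = 3.8
  mean(B) = (5 + 6 + 7 + 6 + 2) / 5 = 26/5 = 5.2
  x̄ = (3.8, 5.2),  deviation x̄ - mu_0 = (3.8, 5.2) - (6, 5) = (-2.2, 0.2).

Step 2 — sample covariance matrix, S[i,j] = (1/(n-1)) · Σ_k (x_{k,i} - mean_i) · (x_{k,j} - mean_j), divisor n-1 = 4:
  S[A,A] = ((-2.8)·(-2.8) + (1.2)·(1.2) + (-2.8)·(-2.8) + (3.2)·(3.2) + (1.2)·(1.2)) / 4 = 28.8/4 = 7.2
  S[A,B] = ((-2.8)·(-0.2) + (1.2)·(0.8) + (-2.8)·(1.8) + (3.2)·(0.8) + (1.2)·(-3.2)) / 4 = -4.8/4 = -1.2
  S[B,B] = ((-0.2)·(-0.2) + (0.8)·(0.8) + (1.8)·(1.8) + (0.8)·(0.8) + (-3.2)·(-3.2)) / 4 = 14.8/4 = 3.7
  S = [[7.2, -1.2],
 [-1.2, 3.7]].

Step 3 — invert S. det(S) = 7.2·3.7 - (-1.2)² = 25.2.
  S^{-1} = (1/det) · [[d, -b], [-b, a]] = [[0.1468, 0.0476],
 [0.0476, 0.2857]].

Step 4 — quadratic form (x̄ - mu_0)^T · S^{-1} · (x̄ - mu_0):
  S^{-1} · (x̄ - mu_0) = (-0.3135, -0.0476),
  (x̄ - mu_0)^T · [...] = (-2.2)·(-0.3135) + (0.2)·(-0.0476) = 0.6802.

Step 5 — scale by n: T² = 5 · 0.6802 = 3.4008.

T² ≈ 3.4008


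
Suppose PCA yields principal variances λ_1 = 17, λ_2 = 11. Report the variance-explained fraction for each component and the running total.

Step 1 — total variance = trace(Sigma) = Σ λ_i = 17 + 11 = 28.

Step 2 — fraction explained by component i = λ_i / Σ λ:
  PC1: 17/28 = 0.6071
  PC2: 11/28 = 0.3929

Step 3 — cumulative fraction after k components = (λ_1 + ... + λ_k) / Σ λ:
  k = 1: 17/28 = 0.6071
  k = 2: (17 + 11)/28 = 28/28 = 1

Summary (fraction, with percent):

explained: PC1 0.6071 (60.71%), PC2 0.3929 (39.29%);  cumulative: 0.6071, 1


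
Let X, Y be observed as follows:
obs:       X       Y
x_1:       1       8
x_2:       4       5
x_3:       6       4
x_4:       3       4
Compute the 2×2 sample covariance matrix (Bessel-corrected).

Step 1 — column means:
  mean(X) = (1 + 4 + 6 + 3) / 4 = 14/4 = 3.5
  mean(Y) = (8 + 5 + 4 + 4) / 4 = 21/4 = 5.25

Step 2 — sample covariance S[i,j] = (1/(n-1)) · Σ_k (x_{k,i} - mean_i) · (x_{k,j} - mean_j), with n-1 = 3.
  S[X,X] = ((-2.5)·(-2.5) + (0.5)·(0.5) + (2.5)·(2.5) + (-0.5)·(-0.5)) / 3 = 13/3 = 4.3333
  S[X,Y] = ((-2.5)·(2.75) + (0.5)·(-0.25) + (2.5)·(-1.25) + (-0.5)·(-1.25)) / 3 = -9.5/3 = -3.1667
  S[Y,Y] = ((2.75)·(2.75) + (-0.25)·(-0.25) + (-1.25)·(-1.25) + (-1.25)·(-1.25)) / 3 = 10.75/3 = 3.5833

S is symmetric (S[j,i] = S[i,j]). Assembling:

S = [[4.3333, -3.1667],
 [-3.1667, 3.5833]]


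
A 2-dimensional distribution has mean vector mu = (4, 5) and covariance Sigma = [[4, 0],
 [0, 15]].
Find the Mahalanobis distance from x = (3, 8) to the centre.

Step 1 — centre the observation: (x - mu) = (-1, 3).

Step 2 — invert Sigma. det(Sigma) = 4·15 - (0)² = 60.
  Sigma^{-1} = (1/det) · [[d, -b], [-b, a]] = [[0.25, 0],
 [0, 0.0667]].

Step 3 — form the quadratic (x - mu)^T · Sigma^{-1} · (x - mu):
  Sigma^{-1} · (x - mu) = (-0.25, 0.2).
  (x - mu)^T · [Sigma^{-1} · (x - mu)] = (-1)·(-0.25) + (3)·(0.2) = 0.85.

Step 4 — take square root: d = √(0.85) ≈ 0.922.

d(x, mu) = √(0.85) ≈ 0.922


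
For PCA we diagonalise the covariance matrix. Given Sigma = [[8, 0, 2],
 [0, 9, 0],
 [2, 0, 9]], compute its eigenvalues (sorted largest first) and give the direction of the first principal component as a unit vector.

Step 1 — characteristic polynomial p(λ) = det(λI - Sigma) = λ³ - tr·λ² + c_1·λ - det, where tr = trace, c_1 = sum of the principal 2×2 minors, det = det(Sigma):
  tr = 8 + 9 + 9 = 26,
  c_1 = (8·9 - (0)²) + (8·9 - (2)²) + (9·9 - (0)²) = 72 + 68 + 81 = 221,
  det = 8·(9·9 - (0)²) - (0)·((0)·9 - (0)·(2)) + (2)·((0)·(0) - 9·(2)) = 8·(81) - (0)·(0) + (2)·(-18) = 612.
  So p(λ) = λ³ - 26λ² + 221λ - 612.
Step 2 — look for an integer root (rational root theorem: any rational root is an integer divisor of 612). Testing λ = 9:
  p(9) = 729 - 2106 + 1989 - 612 = 0  ✓
  Dividing out (λ - 9): p(λ) = (λ - 9)(λ² - 17λ + 68).
Step 3 — remaining eigenvalues from the quadratic λ² - 17λ + 68 = 0:
  Δ = 17² - 4·68 = 289 - 272 = 17,  λ = (17 ± √17)/2 = (17 ± 4.1231)/2 ≈ 10.5616 or 6.4384.
  Sorted: λ_1 = 10.5616,  λ_2 = 9,  λ_3 = 6.4384  (check: sum = 26 = tr ✓).

Step 4 — unit eigenvector for λ_1 ≈ 10.5616: v spans the null space of (Sigma - λ_1 I), whose rows are
  r_1 = (-2.5616, 0, 2),  r_2 = (0, -1.5616, 0),  r_3 = (2, 0, -1.5616).
  v is orthogonal to every row, so take v ∝ r_1 × r_2 = ((0)·(0) - (2)·(-1.5616), (2)·(0) - (-2.5616)·(0), (-2.5616)·(-1.5616) - (0)·(0)) ≈ (3.1231, 0, 4).
  Let u = (3.1231, 0, 4).
  ||u|| = √((3.1231)² + (0)² + (4)²) = √(25.7538) ≈ 5.0748,  v_1 = u/||u|| ≈ (0.6154, 0, 0.7882) (||v_1|| = 1).

λ_1 = 10.5616,  λ_2 = 9,  λ_3 = 6.4384;  v_1 ≈ (0.6154, 0, 0.7882)


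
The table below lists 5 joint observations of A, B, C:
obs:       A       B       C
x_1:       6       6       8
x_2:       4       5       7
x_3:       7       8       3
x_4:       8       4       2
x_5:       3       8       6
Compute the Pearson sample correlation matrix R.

Step 1 — column means:
  mean(A) = (6 + 4 + 7 + 8 + 3) / 5 = 28/5 = 5.6
  mean(B) = (6 + 5 + 8 + 4 + 8) / 5 = 31/5 = 6.2
  mean(C) = (8 + 7 + 3 + 2 + 6) / 5 = 26/5 = 5.2

Step 2 — sample variances and covariances s[i,j] = (1/(n-1)) · Σ_k (x_{k,i} - mean_i) · (x_{k,j} - mean_j), with n-1 = 4:
  s[A,A] = ((0.4)·(0.4) + (-1.6)·(-1.6) + (1.4)·(1.4) + (2.4)·(2.4) + (-2.6)·(-2.6)) / 4 = 17.2/4 = 4.3
  s[A,B] = ((0.4)·(-0.2) + (-1.6)·(-1.2) + (1.4)·(1.8) + (2.4)·(-2.2) + (-2.6)·(1.8)) / 4 = -5.6/4 = -1.4
  s[A,C] = ((0.4)·(2.8) + (-1.6)·(1.8) + (1.4)·(-2.2) + (2.4)·(-3.2) + (-2.6)·(0.8)) / 4 = -14.6/4 = -3.65
  s[B,B] = ((-0.2)·(-0.2) + (-1.2)·(-1.2) + (1.8)·(1.8) + (-2.2)·(-2.2) + (1.8)·(1.8)) / 4 = 12.8/4 = 3.2
  s[B,C] = ((-0.2)·(2.8) + (-1.2)·(1.8) + (1.8)·(-2.2) + (-2.2)·(-3.2) + (1.8)·(0.8)) / 4 = 1.8/4 = 0.45
  s[C,C] = ((2.8)·(2.8) + (1.8)·(1.8) + (-2.2)·(-2.2) + (-3.2)·(-3.2) + (0.8)·(0.8)) / 4 = 26.8/4 = 6.7
  Sample standard deviations s_i = √(s[i,i]):
  s(A) = √(4.3) = 2.0736
  s(B) = √(3.2) = 1.7889
  s(C) = √(6.7) = 2.5884

Step 3 — r_{ij} = s_{ij} / (s_i · s_j):
  r[A,A] = 1 (diagonal).
  r[A,B] = -1.4 / (2.0736 · 1.7889) = -1.4 / 3.7094 = -0.3774
  r[A,C] = -3.65 / (2.0736 · 2.5884) = -3.65 / 5.3675 = -0.68
  r[B,B] = 1 (diagonal).
  r[B,C] = 0.45 / (1.7889 · 2.5884) = 0.45 / 4.6303 = 0.0972
  r[C,C] = 1 (diagonal).

R is symmetric with unit diagonal. Assembling:

R = [[1, -0.3774, -0.68],
 [-0.3774, 1, 0.0972],
 [-0.68, 0.0972, 1]]


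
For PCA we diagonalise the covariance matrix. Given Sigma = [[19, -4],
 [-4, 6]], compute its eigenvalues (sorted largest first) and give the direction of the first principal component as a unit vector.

Step 1 — characteristic polynomial of 2×2 Sigma:
  det(Sigma - λI) = λ² - trace · λ + det = 0.
  trace = 19 + 6 = 25, det = 19·6 - (-4)² = 98.
Step 2 — discriminant:
  Δ = trace² - 4·det = 625 - 392 = 233.
Step 3 — eigenvalues:
  λ = (trace ± √Δ)/2 = (25 ± 15.2643)/2,
  λ_1 = 20.1322,  λ_2 = 4.8678.

Step 4 — unit eigenvector for λ_1: solve (Sigma - λ_1 I)v = 0. First row:
  (19 - 20.1322)·v_x + (-4)·v_y = 0, i.e. (-1.1322)·v_x + (-4)·v_y = 0,
  so v ∝ (b, λ_1 - a) = (-4, 1.1322); multiply by -1 so the first entry is positive: u = (4, -1.1322).
  ||u|| = √((4)² + (-1.1322)²) = √(17.2818) ≈ 4.1571,
  v_1 = u/||u|| ≈ (0.9622, -0.2723) (||v_1|| = 1).

λ_1 = 20.1322,  λ_2 = 4.8678;  v_1 ≈ (0.9622, -0.2723)


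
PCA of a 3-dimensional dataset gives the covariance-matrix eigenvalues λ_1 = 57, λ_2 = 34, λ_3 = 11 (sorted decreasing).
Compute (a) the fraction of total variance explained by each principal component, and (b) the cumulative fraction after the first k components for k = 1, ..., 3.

Step 1 — total variance = trace(Sigma) = Σ λ_i = 57 + 34 + 11 = 102.

Step 2 — fraction explained by component i = λ_i / Σ λ:
  PC1: 57/102 = 0.5588
  PC2: 34/102 = 0.3333
  PC3: 11/102 = 0.1078

Step 3 — cumulative fraction after k components = (λ_1 + ... + λ_k) / Σ λ:
  k = 1: 57/102 = 0.5588
  k = 2: (57 + 34)/102 = 91/102 = 0.8922
  k = 3: (57 + 34 + 11)/102 = 102/102 = 1

Summary (fraction, with percent):

explained: PC1 0.5588 (55.88%), PC2 0.3333 (33.33%), PC3 0.1078 (10.78%);  cumulative: 0.5588, 0.8922, 1


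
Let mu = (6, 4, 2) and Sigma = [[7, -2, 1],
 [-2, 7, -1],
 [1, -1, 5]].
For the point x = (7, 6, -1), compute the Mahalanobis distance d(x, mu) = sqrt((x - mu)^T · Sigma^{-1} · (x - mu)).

Step 1 — centre the observation: (x - mu) = (1, 2, -3).

Step 2 — invert Sigma (cofactor / det for 3×3, or solve directly):
  Sigma^{-1} = [[0.1581, 0.0419, -0.0233],
 [0.0419, 0.1581, 0.0233],
 [-0.0233, 0.0233, 0.2093]].

Step 3 — form the quadratic (x - mu)^T · Sigma^{-1} · (x - mu):
  Sigma^{-1} · (x - mu) = (0.3116, 0.2884, -0.6047).
  (x - mu)^T · [Sigma^{-1} · (x - mu)] = (1)·(0.3116) + (2)·(0.2884) + (-3)·(-0.6047) = 2.7023.

Step 4 — take square root: d = √(2.7023) ≈ 1.6439.

d(x, mu) = √(2.7023) ≈ 1.6439


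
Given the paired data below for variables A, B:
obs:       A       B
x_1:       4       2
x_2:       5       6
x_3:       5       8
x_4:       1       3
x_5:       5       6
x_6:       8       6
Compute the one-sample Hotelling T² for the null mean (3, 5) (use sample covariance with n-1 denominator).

Step 1 — sample mean vector:
  mean(A) = (4 + 5 + 5 + 1 + 5 + 8) / 6 = 28/6 = 4.6667
  mean(B) = (2 + 6 + 8 + 3 + 6 + 6) / 6 = 31/6 = 5.1667
  x̄ = (4.6667, 5.1667),  deviation x̄ - mu_0 = (4.6667, 5.1667) - (3, 5) = (1.6667, 0.1667).

Step 2 — sample covariance matrix, S[i,j] = (1/(n-1)) · Σ_k (x_{k,i} - mean_i) · (x_{k,j} - mean_j), divisor n-1 = 5:
  S[A,A] = ((-0.6667)·(-0.6667) + (0.3333)·(0.3333) + (0.3333)·(0.3333) + (-3.6667)·(-3.6667) + (0.3333)·(0.3333) + (3.3333)·(3.3333)) / 5 = 25.3333/5 = 5.0667
  S[A,B] = ((-0.6667)·(-3.1667) + (0.3333)·(0.8333) + (0.3333)·(2.8333) + (-3.6667)·(-2.1667) + (0.3333)·(0.8333) + (3.3333)·(0.8333)) / 5 = 14.3333/5 = 2.8667
  S[B,B] = ((-3.1667)·(-3.1667) + (0.8333)·(0.8333) + (2.8333)·(2.8333) + (-2.1667)·(-2.1667) + (0.8333)·(0.8333) + (0.8333)·(0.8333)) / 5 = 24.8333/5 = 4.9667
  S = [[5.0667, 2.8667],
 [2.8667, 4.9667]].

Step 3 — invert S. det(S) = 5.0667·4.9667 - (2.8667)² = 16.9467.
  S^{-1} = (1/det) · [[d, -b], [-b, a]] = [[0.2931, -0.1692],
 [-0.1692, 0.299]].

Step 4 — quadratic form (x̄ - mu_0)^T · S^{-1} · (x̄ - mu_0):
  S^{-1} · (x̄ - mu_0) = (0.4603, -0.2321),
  (x̄ - mu_0)^T · [...] = (1.6667)·(0.4603) + (0.1667)·(-0.2321) = 0.7284.

Step 5 — scale by n: T² = 6 · 0.7284 = 4.3706.

T² ≈ 4.3706


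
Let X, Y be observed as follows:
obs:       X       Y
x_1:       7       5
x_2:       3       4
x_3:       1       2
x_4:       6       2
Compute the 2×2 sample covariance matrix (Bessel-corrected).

Step 1 — column means:
  mean(X) = (7 + 3 + 1 + 6) / 4 = 17/4 = 4.25
  mean(Y) = (5 + 4 + 2 + 2) / 4 = 13/4 = 3.25

Step 2 — sample covariance S[i,j] = (1/(n-1)) · Σ_k (x_{k,i} - mean_i) · (x_{k,j} - mean_j), with n-1 = 3.
  S[X,X] = ((2.75)·(2.75) + (-1.25)·(-1.25) + (-3.25)·(-3.25) + (1.75)·(1.75)) / 3 = 22.75/3 = 7.5833
  S[X,Y] = ((2.75)·(1.75) + (-1.25)·(0.75) + (-3.25)·(-1.25) + (1.75)·(-1.25)) / 3 = 5.75/3 = 1.9167
  S[Y,Y] = ((1.75)·(1.75) + (0.75)·(0.75) + (-1.25)·(-1.25) + (-1.25)·(-1.25)) / 3 = 6.75/3 = 2.25

S is symmetric (S[j,i] = S[i,j]). Assembling:

S = [[7.5833, 1.9167],
 [1.9167, 2.25]]


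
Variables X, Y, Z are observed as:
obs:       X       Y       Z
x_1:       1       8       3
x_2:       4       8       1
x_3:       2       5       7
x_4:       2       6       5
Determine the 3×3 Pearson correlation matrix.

Step 1 — column means:
  mean(X) = (1 + 4 + 2 + 2) / 4 = 9/4 = 2.25
  mean(Y) = (8 + 8 + 5 + 6) / 4 = 27/4 = 6.75
  mean(Z) = (3 + 1 + 7 + 5) / 4 = 16/4 = 4

Step 2 — sample variances and covariances s[i,j] = (1/(n-1)) · Σ_k (x_{k,i} - mean_i) · (x_{k,j} - mean_j), with n-1 = 3:
  s[X,X] = ((-1.25)·(-1.25) + (1.75)·(1.75) + (-0.25)·(-0.25) + (-0.25)·(-0.25)) / 3 = 4.75/3 = 1.5833
  s[X,Y] = ((-1.25)·(1.25) + (1.75)·(1.25) + (-0.25)·(-1.75) + (-0.25)·(-0.75)) / 3 = 1.25/3 = 0.4167
  s[X,Z] = ((-1.25)·(-1) + (1.75)·(-3) + (-0.25)·(3) + (-0.25)·(1)) / 3 = -5/3 = -1.6667
  s[Y,Y] = ((1.25)·(1.25) + (1.25)·(1.25) + (-1.75)·(-1.75) + (-0.75)·(-0.75)) / 3 = 6.75/3 = 2.25
  s[Y,Z] = ((1.25)·(-1) + (1.25)·(-3) + (-1.75)·(3) + (-0.75)·(1)) / 3 = -11/3 = -3.6667
  s[Z,Z] = ((-1)·(-1) + (-3)·(-3) + (3)·(3) + (1)·(1)) / 3 = 20/3 = 6.6667
  Sample standard deviations s_i = √(s[i,i]):
  s(X) = √(1.5833) = 1.2583
  s(Y) = √(2.25) = 1.5
  s(Z) = √(6.6667) = 2.582

Step 3 — r_{ij} = s_{ij} / (s_i · s_j):
  r[X,X] = 1 (diagonal).
  r[X,Y] = 0.4167 / (1.2583 · 1.5) = 0.4167 / 1.8875 = 0.2208
  r[X,Z] = -1.6667 / (1.2583 · 2.582) = -1.6667 / 3.2489 = -0.513
  r[Y,Y] = 1 (diagonal).
  r[Y,Z] = -3.6667 / (1.5 · 2.582) = -3.6667 / 3.873 = -0.9467
  r[Z,Z] = 1 (diagonal).

R is symmetric with unit diagonal. Assembling:

R = [[1, 0.2208, -0.513],
 [0.2208, 1, -0.9467],
 [-0.513, -0.9467, 1]]


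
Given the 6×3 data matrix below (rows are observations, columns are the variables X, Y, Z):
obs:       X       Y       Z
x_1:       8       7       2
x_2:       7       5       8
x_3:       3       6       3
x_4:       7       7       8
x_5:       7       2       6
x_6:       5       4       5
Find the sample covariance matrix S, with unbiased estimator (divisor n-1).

Step 1 — column means:
  mean(X) = (8 + 7 + 3 + 7 + 7 + 5) / 6 = 37/6 = 6.1667
  mean(Y) = (7 + 5 + 6 + 7 + 2 + 4) / 6 = 31/6 = 5.1667
  mean(Z) = (2 + 8 + 3 + 8 + 6 + 5) / 6 = 32/6 = 5.3333

Step 2 — sample covariance S[i,j] = (1/(n-1)) · Σ_k (x_{k,i} - mean_i) · (x_{k,j} - mean_j), with n-1 = 5.
  S[X,X] = ((1.8333)·(1.8333) + (0.8333)·(0.8333) + (-3.1667)·(-3.1667) + (0.8333)·(0.8333) + (0.8333)·(0.8333) + (-1.1667)·(-1.1667)) / 5 = 16.8333/5 = 3.3667
  S[X,Y] = ((1.8333)·(1.8333) + (0.8333)·(-0.1667) + (-3.1667)·(0.8333) + (0.8333)·(1.8333) + (0.8333)·(-3.1667) + (-1.1667)·(-1.1667)) / 5 = 0.8333/5 = 0.1667
  S[X,Z] = ((1.8333)·(-3.3333) + (0.8333)·(2.6667) + (-3.1667)·(-2.3333) + (0.8333)·(2.6667) + (0.8333)·(0.6667) + (-1.1667)·(-0.3333)) / 5 = 6.6667/5 = 1.3333
  S[Y,Y] = ((1.8333)·(1.8333) + (-0.1667)·(-0.1667) + (0.8333)·(0.8333) + (1.8333)·(1.8333) + (-3.1667)·(-3.1667) + (-1.1667)·(-1.1667)) / 5 = 18.8333/5 = 3.7667
  S[Y,Z] = ((1.8333)·(-3.3333) + (-0.1667)·(2.6667) + (0.8333)·(-2.3333) + (1.8333)·(2.6667) + (-3.1667)·(0.6667) + (-1.1667)·(-0.3333)) / 5 = -5.3333/5 = -1.0667
  S[Z,Z] = ((-3.3333)·(-3.3333) + (2.6667)·(2.6667) + (-2.3333)·(-2.3333) + (2.6667)·(2.6667) + (0.6667)·(0.6667) + (-0.3333)·(-0.3333)) / 5 = 31.3333/5 = 6.2667

S is symmetric (S[j,i] = S[i,j]). Assembling:

S = [[3.3667, 0.1667, 1.3333],
 [0.1667, 3.7667, -1.0667],
 [1.3333, -1.0667, 6.2667]]


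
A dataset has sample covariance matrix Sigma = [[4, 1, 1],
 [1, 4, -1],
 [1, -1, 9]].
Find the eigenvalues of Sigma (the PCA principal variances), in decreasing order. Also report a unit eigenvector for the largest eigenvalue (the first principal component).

Step 1 — characteristic polynomial p(λ) = det(λI - Sigma) = λ³ - tr·λ² + c_1·λ - det, where tr = trace, c_1 = sum of the principal 2×2 minors, det = det(Sigma):
  tr = 4 + 4 + 9 = 17,
  c_1 = (4·4 - (1)²) + (4·9 - (1)²) + (4·9 - (-1)²) = 15 + 35 + 35 = 85,
  det = 4·(4·9 - (-1)²) - (1)·((1)·9 - (-1)·(1)) + (1)·((1)·(-1) - 4·(1)) = 4·(35) - (1)·(10) + (1)·(-5) = 125.
  So p(λ) = λ³ - 17λ² + 85λ - 125.
Step 2 — look for an integer root (rational root theorem: any rational root is an integer divisor of 125). Testing λ = 5:
  p(5) = 125 - 425 + 425 - 125 = 0  ✓
  Dividing out (λ - 5): p(λ) = (λ - 5)(λ² - 12λ + 25).
Step 3 — remaining eigenvalues from the quadratic λ² - 12λ + 25 = 0:
  Δ = 12² - 4·25 = 144 - 100 = 44,  λ = (12 ± √44)/2 = (12 ± 6.6332)/2 ≈ 9.3166 or 2.6834.
  Sorted: λ_1 = 9.3166,  λ_2 = 5,  λ_3 = 2.6834  (check: sum = 17 = tr ✓).

Step 4 — unit eigenvector for λ_1 ≈ 9.3166: v spans the null space of (Sigma - λ_1 I), whose rows are
  r_1 = (-5.3166, 1, 1),  r_2 = (1, -5.3166, -1),  r_3 = (1, -1, -0.3166).
  v is orthogonal to every row, so take v ∝ r_1 × r_2 = ((1)·(-1) - (1)·(-5.3166), (1)·(1) - (-5.3166)·(-1), (-5.3166)·(-5.3166) - (1)·(1)) ≈ (4.3166, -4.3166, 27.2665).
  Let u = (4.3166, -4.3166, 27.2665).
  ||u|| = √((4.3166)² + (-4.3166)² + (27.2665)²) = √(780.7285) ≈ 27.9415,  v_1 = u/||u|| ≈ (0.1545, -0.1545, 0.9758) (||v_1|| = 1).

λ_1 = 9.3166,  λ_2 = 5,  λ_3 = 2.6834;  v_1 ≈ (0.1545, -0.1545, 0.9758)
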